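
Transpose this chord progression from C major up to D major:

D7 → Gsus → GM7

C major up to D major is a major second; each chord root moves by that interval while the quality stays the same.
D7: root D up a major second → E, giving E7.
Gsus: root G up a major second → A, giving Asus.
GM7: root G up a major second → A, giving AM7.

E7 Asus AM7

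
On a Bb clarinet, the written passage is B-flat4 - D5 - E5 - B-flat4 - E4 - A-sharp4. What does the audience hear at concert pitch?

Written C4 on the Bb clarinet sounds as Bb3, a major second lower; apply that shift to every note.
Bb4 → Ab4
D5 → C5
E5 → D5
Bb4 → Ab4
E4 → D4
A#4 → G#4

Ab4 C5 D5 Ab4 D4 G#4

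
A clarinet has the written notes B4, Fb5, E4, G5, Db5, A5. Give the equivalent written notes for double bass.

G#5 Db6 C#5 E6 Bb5 F#6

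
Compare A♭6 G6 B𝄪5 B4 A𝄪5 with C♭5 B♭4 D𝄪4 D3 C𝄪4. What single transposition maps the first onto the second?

Take the first pair: Ab6 → Cb5. A to C spans 13 letter names, so the interval is some kind of thirteenth.
Cb5 to Ab6 is 21 semitones, which makes it a major thirteenth; the second version is lower, so the direction is down.
Checking another pair — A##5 → C##4 — gives the same interval.

down a major thirteenth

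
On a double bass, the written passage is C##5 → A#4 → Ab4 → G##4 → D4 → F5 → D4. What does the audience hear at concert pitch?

C##4 A#3 Ab3 G##3 D3 F4 D3

Written C4 on the double bass sounds as C3, a perfect octave lower; apply that shift to every note.
C##5 becomes C##4
A#4 becomes A#3
Ab4 becomes Ab3
G##4 becomes G##3
D4 becomes D3
F5 becomes F4
D4 becomes D3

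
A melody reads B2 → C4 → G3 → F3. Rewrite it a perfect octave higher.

B3 C5 G4 F4

B2 to B3
C4 to C5
G3 to G4
F3 to F4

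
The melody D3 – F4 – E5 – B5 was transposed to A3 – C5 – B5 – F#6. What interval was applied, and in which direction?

up a perfect fifth

From D3 to A3 is 5 letter names — a fifth of some quality.
D3 to A3 is 7 semitones, which makes it a perfect fifth; the second version is higher, so the direction is up.
Checking another pair — B5 → F#6 — gives the same interval.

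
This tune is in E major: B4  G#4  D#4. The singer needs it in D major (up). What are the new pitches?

A5 F#5 C#5

E major to D major up is a minor seventh, so every note moves up by that interval.
B4 gives A5
G#4 gives F#5
D#4 gives C#5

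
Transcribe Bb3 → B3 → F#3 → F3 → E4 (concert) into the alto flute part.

Eb4 E4 B3 Bb3 A4

The alto flute sounds a perfect fourth below written, so the written part must be a perfect fourth above concert — transpose each note up.
Bb3 -> Eb4
B3 -> E4
F#3 -> B3
F3 -> Bb3
E4 -> A4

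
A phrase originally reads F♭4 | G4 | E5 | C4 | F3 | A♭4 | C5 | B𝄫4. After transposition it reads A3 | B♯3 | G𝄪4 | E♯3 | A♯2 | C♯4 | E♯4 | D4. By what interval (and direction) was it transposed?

down a diminished sixth

Take the first pair: Fb4 → A3. F to A spans 6 letter names, so the interval is some kind of sixth.
A3 to Fb4 is 7 semitones, which makes it a diminished sixth; the second version is lower, so the direction is down.
Checking another pair — Bbb4 → D4 — gives the same interval.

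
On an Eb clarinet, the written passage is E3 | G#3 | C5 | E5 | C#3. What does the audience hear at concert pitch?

G3 B3 Eb5 G5 E3

The Eb clarinet sounds a minor third above written, so transpose each written note up a minor third.
E3 becomes G3
G#3 becomes B3
C5 becomes Eb5
E5 becomes G5
C#3 becomes E3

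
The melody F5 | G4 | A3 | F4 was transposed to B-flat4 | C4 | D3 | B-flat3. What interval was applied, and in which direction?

down a perfect fifth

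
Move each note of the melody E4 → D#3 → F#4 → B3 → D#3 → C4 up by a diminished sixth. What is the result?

Cb5 Bb3 Db5 Gb4 Bb3 Abb4

E4: a sixth up reaches C, and 7 semitones makes it Cb5.
D#3: a sixth up reaches B, and 7 semitones makes it Bb3.
F#4 up a diminished sixth is Db5.
A diminished sixth up from B3 gives Gb4.
D#3 up a diminished sixth is Bb3.
A diminished sixth up from C4 gives Abb4.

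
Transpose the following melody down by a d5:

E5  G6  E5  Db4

A#4 C#6 A#4 G3

E5 to A#4
G6 to C#6
E5 to A#4
Db4 to G3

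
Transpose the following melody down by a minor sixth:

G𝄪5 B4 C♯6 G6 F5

G##5 → B##4
B4 → D#4
C#6 → E#5
G6 → B5
F5 → A4

B##4 D#4 E#5 B5 A4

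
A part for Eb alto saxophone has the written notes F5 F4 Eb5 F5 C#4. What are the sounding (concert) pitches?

Ab4 Ab3 Gb4 Ab4 E3

Written C4 on the Eb alto saxophone sounds as Eb3, a major sixth lower; apply that shift to every note.
F5 -> Ab4
F4 -> Ab3
Eb5 -> Gb4
F5 -> Ab4
C#4 -> E3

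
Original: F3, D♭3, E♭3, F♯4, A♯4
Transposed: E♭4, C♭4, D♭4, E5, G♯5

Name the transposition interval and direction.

Take the first pair: F3 → Eb4. F to E spans 7 letter names, so the interval is some kind of seventh.
F3 to Eb4 is 10 semitones, which makes it a minor seventh; the second version is higher, so the direction is up.
Checking another pair — A#4 → G#5 — gives the same interval.

up a minor seventh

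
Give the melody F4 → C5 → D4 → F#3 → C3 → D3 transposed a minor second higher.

Gb4 Db5 Eb4 G3 Db3 Eb3

F4 gives Gb4
C5 gives Db5
D4 gives Eb4
F#3 gives G3
C3 gives Db3
D3 gives Eb3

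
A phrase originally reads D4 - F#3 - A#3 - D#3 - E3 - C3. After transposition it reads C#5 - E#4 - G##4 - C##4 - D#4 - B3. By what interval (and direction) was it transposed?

Take the first pair: D4 → C#5. D to C spans 7 letter names, so the interval is some kind of seventh.
D4 to C#5 is 11 semitones, which makes it a major seventh; the second version is higher, so the direction is up.
Checking another pair — C3 → B3 — gives the same interval.

up a major seventh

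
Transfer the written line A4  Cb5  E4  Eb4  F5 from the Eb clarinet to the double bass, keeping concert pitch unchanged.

C6 Ebb6 G5 Gb5 Ab6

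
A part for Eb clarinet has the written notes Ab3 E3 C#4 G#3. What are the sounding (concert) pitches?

The Eb clarinet sounds a minor third above written, so transpose each written note up a minor third.
Ab3 -> Cb4
E3 -> G3
C#4 -> E4
G#3 -> B3

Cb4 G3 E4 B3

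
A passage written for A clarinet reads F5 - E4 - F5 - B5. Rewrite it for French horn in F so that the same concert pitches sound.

A5 G#4 A5 D#6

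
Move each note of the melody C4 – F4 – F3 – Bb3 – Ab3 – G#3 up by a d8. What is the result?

C4 gives Cb5
F4 gives Fb5
F3 gives Fb4
Bb3 gives Bbb4
Ab3 gives Abb4
G#3 gives G4

Cb5 Fb5 Fb4 Bbb4 Abb4 G4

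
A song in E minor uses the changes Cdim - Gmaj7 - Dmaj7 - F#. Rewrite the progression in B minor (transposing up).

Gdim Dmaj7 Amaj7 C#

E minor up to B minor is a perfect fifth; each chord root moves by that interval while the quality stays the same.
Cdim: root C up a perfect fifth → G, giving Gdim.
Gmaj7: root G up a perfect fifth → D, giving Dmaj7.
Dmaj7: root D up a perfect fifth → A, giving Amaj7.
F#: root F# up a perfect fifth → C#, giving C#.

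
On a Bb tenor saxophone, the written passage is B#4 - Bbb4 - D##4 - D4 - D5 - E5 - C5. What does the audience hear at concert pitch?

Written C4 on the Bb tenor saxophone sounds as Bb2, a major ninth lower; apply that shift to every note.
B#4 -> A#3
Bbb4 -> Abb3
D##4 -> C##3
D4 -> C3
D5 -> C4
E5 -> D4
C5 -> Bb3

A#3 Abb3 C##3 C3 C4 D4 Bb3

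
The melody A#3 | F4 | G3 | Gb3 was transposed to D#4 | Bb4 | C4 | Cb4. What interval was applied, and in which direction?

Take the first pair: A#3 → D#4. A to D spans 4 letter names, so the interval is some kind of fourth.
A#3 to D#4 is 5 semitones, which makes it a perfect fourth; the second version is higher, so the direction is up.
Checking another pair — Gb3 → Cb4 — gives the same interval.

up a perfect fourth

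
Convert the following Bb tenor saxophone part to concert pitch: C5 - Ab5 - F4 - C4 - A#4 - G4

Written C4 on the Bb tenor saxophone sounds as Bb2, a major ninth lower; apply that shift to every note.
C5 → Bb3
Ab5 → Gb4
F4 → Eb3
C4 → Bb2
A#4 → G#3
G4 → F3

Bb3 Gb4 Eb3 Bb2 G#3 F3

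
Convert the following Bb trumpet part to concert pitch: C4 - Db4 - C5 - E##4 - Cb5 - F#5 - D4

The Bb trumpet sounds a major second below written, so transpose each written note down a major second.
C4 gives Bb3
Db4 gives Cb4
C5 gives Bb4
E##4 gives D##4
Cb5 gives Bbb4
F#5 gives E5
D4 gives C4

Bb3 Cb4 Bb4 D##4 Bbb4 E5 C4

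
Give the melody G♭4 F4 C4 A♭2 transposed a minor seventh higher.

A minor seventh up from Gb4 gives Fb5.
A minor seventh up from F4 gives Eb5.
C4 up a minor seventh is Bb4.
A minor seventh up from Ab2 gives Gb3.

Fb5 Eb5 Bb4 Gb3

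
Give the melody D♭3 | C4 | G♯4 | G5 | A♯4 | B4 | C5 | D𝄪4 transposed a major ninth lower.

Cb2 Bb2 F#3 F4 G#3 A3 Bb3 C##3

Db3 down a major ninth is Cb2.
A major ninth down from C4 gives Bb2.
G#4 down a major ninth is F#3.
A major ninth down from G5 gives F4.
A#4 down a major ninth is G#3.
B4 down a major ninth is A3.
C5 down a major ninth is Bb3.
D##4: a ninth down reaches C, and 14 semitones makes it C##3.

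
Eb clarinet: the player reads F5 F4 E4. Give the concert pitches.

Ab5 Ab4 G4

The Eb clarinet sounds a minor third above written, so transpose each written note up a minor third.
F5 gives Ab5
F4 gives Ab4
E4 gives G4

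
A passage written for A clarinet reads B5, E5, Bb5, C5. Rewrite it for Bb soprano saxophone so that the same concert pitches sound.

A#5 D#5 A5 B4

First find concert pitch: the A clarinet sounds a minor third below written, so B5 E5 Bb5 C5 sounds G#5 C#5 G5 A4.
Then write for Bb soprano saxophone: it sounds a major second below written, so the part must be a major second above concert.
G#5 → A#5
C#5 → D#5
G5 → A5
A4 → B4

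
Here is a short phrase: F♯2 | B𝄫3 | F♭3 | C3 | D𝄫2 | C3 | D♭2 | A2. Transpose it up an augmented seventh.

F#2 to E##3
Bbb3 to A4
Fb3 to E4
C3 to B#3
Dbb2 to C3
C3 to B#3
Db2 to C#3
A2 to G##3

E##3 A4 E4 B#3 C3 B#3 C#3 G##3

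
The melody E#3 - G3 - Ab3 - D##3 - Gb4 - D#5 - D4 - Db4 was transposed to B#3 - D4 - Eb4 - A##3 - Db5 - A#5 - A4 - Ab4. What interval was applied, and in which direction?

up a perfect fifth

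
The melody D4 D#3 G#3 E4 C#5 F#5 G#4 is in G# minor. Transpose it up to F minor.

G# minor to F minor up is a diminished seventh, so every note moves up by that interval.
D4 → Cb5
D#3 → C4
G#3 → F4
E4 → Db5
C#5 → Bb5
F#5 → Eb6
G#4 → F5

Cb5 C4 F4 Db5 Bb5 Eb6 F5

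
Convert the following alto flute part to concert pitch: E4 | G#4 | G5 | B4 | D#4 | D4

B3 D#4 D5 F#4 A#3 A3

Written C4 on the alto flute sounds as G3, a perfect fourth lower; apply that shift to every note.
E4 gives B3
G#4 gives D#4
G5 gives D5
B4 gives F#4
D#4 gives A#3
D4 gives A3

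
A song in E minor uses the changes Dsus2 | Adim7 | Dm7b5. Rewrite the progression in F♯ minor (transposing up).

E minor up to F♯ minor is a major second; each chord root moves by that interval while the quality stays the same.
Dsus2: root D up a major second → E, giving Esus2.
Adim7: root A up a major second → B, giving Bdim7.
Dm7b5: root D up a major second → E, giving Em7b5.

Esus2 Bdim7 Em7b5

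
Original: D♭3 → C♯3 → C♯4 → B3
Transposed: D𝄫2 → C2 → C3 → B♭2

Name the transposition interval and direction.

Take the first pair: Db3 → Dbb2. D to D spans 8 letter names, so the interval is some kind of octave.
Dbb2 to Db3 is 13 semitones, which makes it an augmented octave; the second version is lower, so the direction is down.
Checking another pair — B3 → Bb2 — gives the same interval.

down an augmented octave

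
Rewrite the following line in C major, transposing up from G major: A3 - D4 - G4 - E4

From G up to C is a perfect fourth; apply that to each pitch.
A3 to D4
D4 to G4
G4 to C5
E4 to A4

D4 G4 C5 A4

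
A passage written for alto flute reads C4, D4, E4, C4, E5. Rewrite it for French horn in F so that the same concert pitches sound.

D4 E4 F#4 D4 F#5

First find concert pitch: the alto flute sounds a perfect fourth below written, so C4 D4 E4 C4 E5 sounds G3 A3 B3 G3 B4.
Then write for French horn in F: it sounds a perfect fifth below written, so the part must be a perfect fifth above concert.
G3 → D4
A3 → E4
B3 → F#4
G3 → D4
B4 → F#5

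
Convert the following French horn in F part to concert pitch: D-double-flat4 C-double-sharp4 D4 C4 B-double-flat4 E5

Gbb3 F##3 G3 F3 Ebb4 A4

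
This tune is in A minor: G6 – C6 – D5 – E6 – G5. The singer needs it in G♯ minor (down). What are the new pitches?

F#6 B5 C#5 D#6 F#5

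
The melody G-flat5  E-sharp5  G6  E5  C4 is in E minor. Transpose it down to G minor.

From E down to G is a major sixth; apply that to each pitch.
Gb5 -> Bbb4
E#5 -> G#4
G6 -> Bb5
E5 -> G4
C4 -> Eb3

Bbb4 G#4 Bb5 G4 Eb3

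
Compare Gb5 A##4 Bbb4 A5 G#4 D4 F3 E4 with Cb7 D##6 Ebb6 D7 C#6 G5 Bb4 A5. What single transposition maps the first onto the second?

Take the first pair: Gb5 → Cb7. G to C spans 11 letter names, so the interval is some kind of eleventh.
Gb5 to Cb7 is 17 semitones, which makes it a perfect eleventh; the second version is higher, so the direction is up.
Checking another pair — E4 → A5 — gives the same interval.

up a perfect eleventh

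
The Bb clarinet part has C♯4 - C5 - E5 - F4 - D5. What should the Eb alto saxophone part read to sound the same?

G#4 G5 B5 C5 A5

First find concert pitch: the Bb clarinet sounds a major second below written, so C♯4 C5 E5 F4 D5 sounds B3 Bb4 D5 Eb4 C5.
Then write for Eb alto saxophone: it sounds a major sixth below written, so the part must be a major sixth above concert.
B3 → G#4
Bb4 → G5
D5 → B5
Eb4 → C5
C5 → A5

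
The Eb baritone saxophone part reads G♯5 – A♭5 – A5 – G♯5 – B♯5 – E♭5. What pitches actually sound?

The Eb baritone saxophone sounds a major thirteenth below written, so transpose each written note down a major thirteenth.
G#5 to B3
Ab5 to Cb4
A5 to C4
G#5 to B3
B#5 to D#4
Eb5 to Gb3

B3 Cb4 C4 B3 D#4 Gb3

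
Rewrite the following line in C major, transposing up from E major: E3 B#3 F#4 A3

From E up to C is a minor sixth; apply that to each pitch.
E3 -> C4
B#3 -> G#4
F#4 -> D5
A3 -> F4

C4 G#4 D5 F4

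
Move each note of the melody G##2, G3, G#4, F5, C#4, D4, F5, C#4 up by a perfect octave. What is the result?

G##2 to G##3
G3 to G4
G#4 to G#5
F5 to F6
C#4 to C#5
D4 to D5
F5 to F6
C#4 to C#5

G##3 G4 G#5 F6 C#5 D5 F6 C#5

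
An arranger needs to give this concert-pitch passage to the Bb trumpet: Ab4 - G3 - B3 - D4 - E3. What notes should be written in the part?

Bb4 A3 C#4 E4 F#3

Written C4 sounds as Bb3 on the Bb trumpet, so concert pitches are written a major second up.
Ab4 to Bb4
G3 to A3
B3 to C#4
D4 to E4
E3 to F#3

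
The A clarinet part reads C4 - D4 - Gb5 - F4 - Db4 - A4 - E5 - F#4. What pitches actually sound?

Written C4 on the A clarinet sounds as A3, a minor third lower; apply that shift to every note.
C4 to A3
D4 to B3
Gb5 to Eb5
F4 to D4
Db4 to Bb3
A4 to F#4
E5 to C#5
F#4 to D#4

A3 B3 Eb5 D4 Bb3 F#4 C#5 D#4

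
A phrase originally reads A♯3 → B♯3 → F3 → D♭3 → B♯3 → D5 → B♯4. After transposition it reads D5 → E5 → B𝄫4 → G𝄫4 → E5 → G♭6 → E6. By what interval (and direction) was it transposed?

up a diminished eleventh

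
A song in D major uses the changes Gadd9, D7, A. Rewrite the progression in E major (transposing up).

Aadd9 E7 B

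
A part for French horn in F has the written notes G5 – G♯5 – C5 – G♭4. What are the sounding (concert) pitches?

Written C4 on the French horn in F sounds as F3, a perfect fifth lower; apply that shift to every note.
G5 -> C5
G#5 -> C#5
C5 -> F4
Gb4 -> Cb4

C5 C#5 F4 Cb4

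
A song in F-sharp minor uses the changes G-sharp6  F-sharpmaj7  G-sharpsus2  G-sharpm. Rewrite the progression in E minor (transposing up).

F#6 Emaj7 F#sus2 F#m

F-sharp minor up to E minor is a minor seventh; each chord root moves by that interval while the quality stays the same.
G-sharp6: root G-sharp up a minor seventh → F#, giving F#6.
F-sharpmaj7: root F-sharp up a minor seventh → E, giving Emaj7.
G-sharpsus2: root G-sharp up a minor seventh → F#, giving F#sus2.
G-sharpm: root G-sharp up a minor seventh → F#, giving F#m.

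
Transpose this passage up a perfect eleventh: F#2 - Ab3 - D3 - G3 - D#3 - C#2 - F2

B3 Db5 G4 C5 G#4 F#3 Bb3

F#2: an eleventh up reaches B, and 17 semitones makes it B3.
Ab3 up a perfect eleventh is Db5.
D3 up a perfect eleventh is G4.
A perfect eleventh up from G3 gives C5.
A perfect eleventh up from D#3 gives G#4.
A perfect eleventh up from C#2 gives F#3.
F2: an eleventh up reaches B, and 17 semitones makes it Bb3.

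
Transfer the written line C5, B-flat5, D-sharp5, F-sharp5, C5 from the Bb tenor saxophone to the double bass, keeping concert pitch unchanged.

Bb4 Ab5 C#5 E5 Bb4

First find concert pitch: the Bb tenor saxophone sounds a major ninth below written, so C5 B-flat5 D-sharp5 F-sharp5 C5 sounds Bb3 Ab4 C#4 E4 Bb3.
Then write for double bass: it sounds a perfect octave below written, so the part must be a perfect octave above concert.
Bb3 → Bb4
Ab4 → Ab5
C#4 → C#5
E4 → E5
Bb3 → Bb4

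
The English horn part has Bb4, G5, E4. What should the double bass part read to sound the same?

First find concert pitch: the English horn sounds a perfect fifth below written, so Bb4 G5 E4 sounds Eb4 C5 A3.
Then write for double bass: it sounds a perfect octave below written, so the part must be a perfect octave above concert.
Eb4 → Eb5
C5 → C6
A3 → A4

Eb5 C6 A4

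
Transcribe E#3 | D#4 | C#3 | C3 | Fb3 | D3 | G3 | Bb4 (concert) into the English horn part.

B#3 A#4 G#3 G3 Cb4 A3 D4 F5

Written C4 sounds as F3 on the English horn, so concert pitches are written a perfect fifth up.
E#3 gives B#3
D#4 gives A#4
C#3 gives G#3
C3 gives G3
Fb3 gives Cb4
D3 gives A3
G3 gives D4
Bb4 gives F5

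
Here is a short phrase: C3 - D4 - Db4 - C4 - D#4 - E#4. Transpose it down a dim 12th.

C3 to F#1
D4 to G#2
Db4 to G2
C4 to F#2
D#4 to G##2
E#4 to A##2

F#1 G#2 G2 F#2 G##2 A##2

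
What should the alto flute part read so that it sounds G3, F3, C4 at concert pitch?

The alto flute sounds a perfect fourth below written, so the written part must be a perfect fourth above concert — transpose each note up.
G3 becomes C4
F3 becomes Bb3
C4 becomes F4

C4 Bb3 F4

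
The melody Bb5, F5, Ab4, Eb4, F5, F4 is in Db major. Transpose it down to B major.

From Db down to B is a diminished third; apply that to each pitch.
Bb5 -> G#5
F5 -> D#5
Ab4 -> F#4
Eb4 -> C#4
F5 -> D#5
F4 -> D#4

G#5 D#5 F#4 C#4 D#5 D#4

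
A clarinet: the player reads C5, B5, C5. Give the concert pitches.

The A clarinet sounds a minor third below written, so transpose each written note down a minor third.
C5 becomes A4
B5 becomes G#5
C5 becomes A4

A4 G#5 A4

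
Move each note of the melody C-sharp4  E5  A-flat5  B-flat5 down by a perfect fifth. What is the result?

A perfect fifth down from C#4 gives F#3.
E5 down a perfect fifth is A4.
A perfect fifth down from Ab5 gives Db5.
Bb5 down a perfect fifth is Eb5.

F#3 A4 Db5 Eb5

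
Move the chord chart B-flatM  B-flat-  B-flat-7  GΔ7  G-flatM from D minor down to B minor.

D minor down to B minor is a minor third; each chord root moves by that interval while the quality stays the same.
B-flatM: root B-flat down a minor third → G, giving GM.
B-flat-: root B-flat down a minor third → G, giving G-.
B-flat-7: root B-flat down a minor third → G, giving G-7.
GΔ7: root G down a minor third → E, giving EΔ7.
G-flatM: root G-flat down a minor third → Eb, giving EbM.

GM G- G-7 EΔ7 EbM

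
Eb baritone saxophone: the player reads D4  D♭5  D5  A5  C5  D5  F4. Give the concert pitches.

Written C4 on the Eb baritone saxophone sounds as Eb2, a major thirteenth lower; apply that shift to every note.
D4 → F2
Db5 → Fb3
D5 → F3
A5 → C4
C5 → Eb3
D5 → F3
F4 → Ab2

F2 Fb3 F3 C4 Eb3 F3 Ab2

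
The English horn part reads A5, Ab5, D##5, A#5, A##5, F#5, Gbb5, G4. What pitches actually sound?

D5 Db5 G##4 D#5 D##5 B4 Cbb5 C4

Written C4 on the English horn sounds as F3, a perfect fifth lower; apply that shift to every note.
A5 to D5
Ab5 to Db5
D##5 to G##4
A#5 to D#5
A##5 to D##5
F#5 to B4
Gbb5 to Cbb5
G4 to C4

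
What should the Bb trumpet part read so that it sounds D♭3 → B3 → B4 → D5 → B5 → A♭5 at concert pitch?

Written C4 sounds as Bb3 on the Bb trumpet, so concert pitches are written a major second up.
Db3 becomes Eb3
B3 becomes C#4
B4 becomes C#5
D5 becomes E5
B5 becomes C#6
Ab5 becomes Bb5

Eb3 C#4 C#5 E5 C#6 Bb5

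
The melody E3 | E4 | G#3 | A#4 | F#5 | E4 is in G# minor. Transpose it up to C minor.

Ab3 Ab4 C4 D5 Bb5 Ab4

From G# up to C is a diminished fourth; apply that to each pitch.
E3 → Ab3
E4 → Ab4
G#3 → C4
A#4 → D5
F#5 → Bb5
E4 → Ab4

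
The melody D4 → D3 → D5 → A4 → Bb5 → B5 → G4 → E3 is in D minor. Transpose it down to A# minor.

From D down to A# is a diminished fourth; apply that to each pitch.
D4 gives A#3
D3 gives A#2
D5 gives A#4
A4 gives E#4
Bb5 gives F#5
B5 gives F##5
G4 gives D#4
E3 gives B#2

A#3 A#2 A#4 E#4 F#5 F##5 D#4 B#2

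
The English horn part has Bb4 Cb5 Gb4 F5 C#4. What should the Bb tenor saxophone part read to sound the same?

F5 Gb5 Db5 C6 G#4

First find concert pitch: the English horn sounds a perfect fifth below written, so Bb4 Cb5 Gb4 F5 C#4 sounds Eb4 Fb4 Cb4 Bb4 F#3.
Then write for Bb tenor saxophone: it sounds a major ninth below written, so the part must be a major ninth above concert.
Eb4 → F5
Fb4 → Gb5
Cb4 → Db5
Bb4 → C6
F#3 → G#4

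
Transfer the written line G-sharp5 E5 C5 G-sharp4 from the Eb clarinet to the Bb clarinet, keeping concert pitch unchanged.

C#6 A5 F5 C#5

First find concert pitch: the Eb clarinet sounds a minor third above written, so G-sharp5 E5 C5 G-sharp4 sounds B5 G5 Eb5 B4.
Then write for Bb clarinet: it sounds a major second below written, so the part must be a major second above concert.
B5 → C#6
G5 → A5
Eb5 → F5
B4 → C#5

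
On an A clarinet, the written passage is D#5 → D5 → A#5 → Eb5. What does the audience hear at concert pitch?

B#4 B4 F##5 C5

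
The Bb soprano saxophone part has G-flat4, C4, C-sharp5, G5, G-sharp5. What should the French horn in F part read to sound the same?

Cb5 F4 F#5 C6 C#6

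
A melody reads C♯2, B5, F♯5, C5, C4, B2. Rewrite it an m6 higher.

A2 G6 D6 Ab5 Ab4 G3

A minor sixth up from C#2 gives A2.
B5: a sixth up reaches G, and 8 semitones makes it G6.
F#5 up a minor sixth is D6.
A minor sixth up from C5 gives Ab5.
A minor sixth up from C4 gives Ab4.
A minor sixth up from B2 gives G3.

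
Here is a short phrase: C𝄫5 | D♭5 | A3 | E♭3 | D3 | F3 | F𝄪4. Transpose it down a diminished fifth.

Fb4 G4 D#3 A2 G#2 B2 B##3

Cbb5 → Fb4
Db5 → G4
A3 → D#3
Eb3 → A2
D3 → G#2
F3 → B2
F##4 → B##3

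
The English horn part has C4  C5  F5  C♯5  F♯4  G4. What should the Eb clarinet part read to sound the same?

D3 D4 G4 D#4 G#3 A3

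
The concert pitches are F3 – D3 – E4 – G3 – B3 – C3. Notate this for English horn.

The English horn sounds a perfect fifth below written, so the written part must be a perfect fifth above concert — transpose each note up.
F3 becomes C4
D3 becomes A3
E4 becomes B4
G3 becomes D4
B3 becomes F#4
C3 becomes G3

C4 A3 B4 D4 F#4 G3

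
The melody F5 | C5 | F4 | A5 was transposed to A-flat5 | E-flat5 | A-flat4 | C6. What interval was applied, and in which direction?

up a minor third

From F5 to Ab5 is 3 letter names — a third of some quality.
F5 to Ab5 is 3 semitones, which makes it a minor third; the second version is higher, so the direction is up.
Checking another pair — A5 → C6 — gives the same interval.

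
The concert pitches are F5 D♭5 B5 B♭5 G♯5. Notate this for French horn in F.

The French horn in F sounds a perfect fifth below written, so the written part must be a perfect fifth above concert — transpose each note up.
F5 becomes C6
Db5 becomes Ab5
B5 becomes F#6
Bb5 becomes F6
G#5 becomes D#6

C6 Ab5 F#6 F6 D#6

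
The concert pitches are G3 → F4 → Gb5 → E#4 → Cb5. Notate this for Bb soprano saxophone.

Written C4 sounds as Bb3 on the Bb soprano saxophone, so concert pitches are written a major second up.
G3 gives A3
F4 gives G4
Gb5 gives Ab5
E#4 gives F##4
Cb5 gives Db5

A3 G4 Ab5 F##4 Db5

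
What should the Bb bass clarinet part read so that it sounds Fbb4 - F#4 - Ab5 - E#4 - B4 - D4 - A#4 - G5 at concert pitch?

Gbb5 G#5 Bb6 F##5 C#6 E5 B#5 A6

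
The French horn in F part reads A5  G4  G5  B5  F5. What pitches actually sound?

The French horn in F sounds a perfect fifth below written, so transpose each written note down a perfect fifth.
A5 to D5
G4 to C4
G5 to C5
B5 to E5
F5 to Bb4

D5 C4 C5 E5 Bb4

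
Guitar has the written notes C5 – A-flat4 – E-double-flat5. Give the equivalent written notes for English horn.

G4 Eb4 Bbb4

First find concert pitch: the guitar sounds a perfect octave below written, so C5 A-flat4 E-double-flat5 sounds C4 Ab3 Ebb4.
Then write for English horn: it sounds a perfect fifth below written, so the part must be a perfect fifth above concert.
C4 → G4
Ab3 → Eb4
Ebb4 → Bbb4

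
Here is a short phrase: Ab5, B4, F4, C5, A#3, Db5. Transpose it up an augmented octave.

A6 B#5 F#5 C#6 A##4 D6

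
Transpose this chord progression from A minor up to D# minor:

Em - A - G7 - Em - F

A minor up to D# minor is an augmented fourth; each chord root moves by that interval while the quality stays the same.
Em: root E up an augmented fourth → A#, giving A#m.
A: root A up an augmented fourth → D#, giving D#.
G7: root G up an augmented fourth → C#, giving C#7.
Em: root E up an augmented fourth → A#, giving A#m.
F: root F up an augmented fourth → B, giving B.

A#m D# C#7 A#m B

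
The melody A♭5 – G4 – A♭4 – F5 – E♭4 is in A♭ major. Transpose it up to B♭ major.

From A♭ up to B♭ is a major second; apply that to each pitch.
Ab5 to Bb5
G4 to A4
Ab4 to Bb4
F5 to G5
Eb4 to F4

Bb5 A4 Bb4 G5 F4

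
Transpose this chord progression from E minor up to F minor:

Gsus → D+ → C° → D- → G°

Absus Eb+ Db° Eb- Ab°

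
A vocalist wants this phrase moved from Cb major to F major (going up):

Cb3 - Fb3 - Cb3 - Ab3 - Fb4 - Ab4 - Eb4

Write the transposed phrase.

Cb major to F major up is an augmented fourth, so every note moves up by that interval.
Cb3 becomes F3
Fb3 becomes Bb3
Cb3 becomes F3
Ab3 becomes D4
Fb4 becomes Bb4
Ab4 becomes D5
Eb4 becomes A4

F3 Bb3 F3 D4 Bb4 D5 A4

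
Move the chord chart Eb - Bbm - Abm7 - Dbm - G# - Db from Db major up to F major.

G Dm Cm7 Fm B# F

Db major up to F major is a major third; each chord root moves by that interval while the quality stays the same.
Eb: root Eb up a major third → G, giving G.
Bbm: root Bb up a major third → D, giving Dm.
Abm7: root Ab up a major third → C, giving Cm7.
Dbm: root Db up a major third → F, giving Fm.
G#: root G# up a major third → B#, giving B#.
Db: root Db up a major third → F, giving F.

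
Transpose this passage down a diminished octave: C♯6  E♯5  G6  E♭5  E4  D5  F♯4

A diminished octave down from C#6 gives C##5.
E#5: an octave down reaches E, and 11 semitones makes it E##4.
G6: an octave down reaches G, and 11 semitones makes it G#5.
Eb5 down a diminished octave is E4.
A diminished octave down from E4 gives E#3.
A diminished octave down from D5 gives D#4.
A diminished octave down from F#4 gives F##3.

C##5 E##4 G#5 E4 E#3 D#4 F##3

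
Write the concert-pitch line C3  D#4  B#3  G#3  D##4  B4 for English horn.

G3 A#4 F##4 D#4 A##4 F#5

The English horn sounds a perfect fifth below written, so the written part must be a perfect fifth above concert — transpose each note up.
C3 gives G3
D#4 gives A#4
B#3 gives F##4
G#3 gives D#4
D##4 gives A##4
B4 gives F#5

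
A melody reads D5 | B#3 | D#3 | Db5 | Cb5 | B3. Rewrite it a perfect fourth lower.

D5 becomes A4
B#3 becomes F##3
D#3 becomes A#2
Db5 becomes Ab4
Cb5 becomes Gb4
B3 becomes F#3

A4 F##3 A#2 Ab4 Gb4 F#3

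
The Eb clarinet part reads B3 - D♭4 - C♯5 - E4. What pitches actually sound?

The Eb clarinet sounds a minor third above written, so transpose each written note up a minor third.
B3 to D4
Db4 to Fb4
C#5 to E5
E4 to G4

D4 Fb4 E5 G4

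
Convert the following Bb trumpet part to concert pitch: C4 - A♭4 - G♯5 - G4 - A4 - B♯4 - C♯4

Written C4 on the Bb trumpet sounds as Bb3, a major second lower; apply that shift to every note.
C4 -> Bb3
Ab4 -> Gb4
G#5 -> F#5
G4 -> F4
A4 -> G4
B#4 -> A#4
C#4 -> B3

Bb3 Gb4 F#5 F4 G4 A#4 B3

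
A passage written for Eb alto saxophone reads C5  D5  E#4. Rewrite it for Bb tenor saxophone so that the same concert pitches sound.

First find concert pitch: the Eb alto saxophone sounds a major sixth below written, so C5 D5 E#4 sounds Eb4 F4 G#3.
Then write for Bb tenor saxophone: it sounds a major ninth below written, so the part must be a major ninth above concert.
Eb4 → F5
F4 → G5
G#3 → A#4

F5 G5 A#4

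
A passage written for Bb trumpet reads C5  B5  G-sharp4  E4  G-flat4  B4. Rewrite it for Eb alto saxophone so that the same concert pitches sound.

First find concert pitch: the Bb trumpet sounds a major second below written, so C5 B5 G-sharp4 E4 G-flat4 B4 sounds Bb4 A5 F#4 D4 Fb4 A4.
Then write for Eb alto saxophone: it sounds a major sixth below written, so the part must be a major sixth above concert.
Bb4 → G5
A5 → F#6
F#4 → D#5
D4 → B4
Fb4 → Db5
A4 → F#5

G5 F#6 D#5 B4 Db5 F#5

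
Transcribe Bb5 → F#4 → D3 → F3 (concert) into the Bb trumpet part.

C6 G#4 E3 G3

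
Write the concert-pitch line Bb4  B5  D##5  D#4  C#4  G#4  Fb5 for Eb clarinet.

Written C4 sounds as Eb4 on the Eb clarinet, so concert pitches are written a minor third down.
Bb4 to G4
B5 to G#5
D##5 to B##4
D#4 to B#3
C#4 to A#3
G#4 to E#4
Fb5 to Db5

G4 G#5 B##4 B#3 A#3 E#4 Db5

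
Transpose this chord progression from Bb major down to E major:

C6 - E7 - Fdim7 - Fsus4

F#6 A#7 Bdim7 Bsus4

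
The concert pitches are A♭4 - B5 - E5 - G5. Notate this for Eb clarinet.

Written C4 sounds as Eb4 on the Eb clarinet, so concert pitches are written a minor third down.
Ab4 becomes F4
B5 becomes G#5
E5 becomes C#5
G5 becomes E5

F4 G#5 C#5 E5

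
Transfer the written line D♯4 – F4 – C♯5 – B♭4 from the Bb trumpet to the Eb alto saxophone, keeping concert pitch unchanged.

A#4 C5 G#5 F5

First find concert pitch: the Bb trumpet sounds a major second below written, so D♯4 F4 C♯5 B♭4 sounds C#4 Eb4 B4 Ab4.
Then write for Eb alto saxophone: it sounds a major sixth below written, so the part must be a major sixth above concert.
C#4 → A#4
Eb4 → C5
B4 → G#5
Ab4 → F5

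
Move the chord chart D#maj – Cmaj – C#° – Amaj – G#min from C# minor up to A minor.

Bmaj Abmaj A° Fmaj Emin

C# minor up to A minor is a minor sixth; each chord root moves by that interval while the quality stays the same.
D#maj: root D# up a minor sixth → B, giving Bmaj.
Cmaj: root C up a minor sixth → Ab, giving Abmaj.
C#°: root C# up a minor sixth → A, giving A°.
Amaj: root A up a minor sixth → F, giving Fmaj.
G#min: root G# up a minor sixth → E, giving Emin.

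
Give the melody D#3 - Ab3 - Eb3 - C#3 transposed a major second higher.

E#3 Bb3 F3 D#3

D#3 up a major second is E#3.
Ab3: a second up reaches B, and 2 semitones makes it Bb3.
Eb3 up a major second is F3.
A major second up from C#3 gives D#3.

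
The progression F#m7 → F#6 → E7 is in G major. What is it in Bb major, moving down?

Am7 A6 G7

G major down to Bb major is a major sixth; each chord root moves by that interval while the quality stays the same.
F#m7: root F# down a major sixth → A, giving Am7.
F#6: root F# down a major sixth → A, giving A6.
E7: root E down a major sixth → G, giving G7.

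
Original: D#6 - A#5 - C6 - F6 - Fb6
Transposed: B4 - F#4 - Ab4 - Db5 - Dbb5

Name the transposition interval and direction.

Take the first pair: D#6 → B4. D to B spans 10 letter names, so the interval is some kind of tenth.
B4 to D#6 is 16 semitones, which makes it a major tenth; the second version is lower, so the direction is down.
Checking another pair — Fb6 → Dbb5 — gives the same interval.

down a major tenth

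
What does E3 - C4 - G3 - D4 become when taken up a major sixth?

C#4 A4 E4 B4

E3 up a major sixth is C#4.
C4: a sixth up reaches A, and 9 semitones makes it A4.
G3 up a major sixth is E4.
D4 up a major sixth is B4.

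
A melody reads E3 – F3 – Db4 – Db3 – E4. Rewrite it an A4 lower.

Bb2 Cb3 Abb3 Abb2 Bb3

E3 to Bb2
F3 to Cb3
Db4 to Abb3
Db3 to Abb2
E4 to Bb3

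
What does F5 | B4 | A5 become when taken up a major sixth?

D6 G#5 F#6

A major sixth up from F5 gives D6.
B4 up a major sixth is G#5.
A5: a sixth up reaches F, and 9 semitones makes it F#6.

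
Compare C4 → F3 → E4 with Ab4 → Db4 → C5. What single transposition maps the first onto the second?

up a minor sixth

Take the first pair: C4 → Ab4. C to A spans 6 letter names, so the interval is some kind of sixth.
C4 to Ab4 is 8 semitones, which makes it a minor sixth; the second version is higher, so the direction is up.
Checking another pair — E4 → C5 — gives the same interval.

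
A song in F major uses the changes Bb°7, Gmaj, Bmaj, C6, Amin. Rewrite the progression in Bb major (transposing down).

Eb°7 Cmaj Emaj F6 Dmin

F major down to Bb major is a perfect fifth; each chord root moves by that interval while the quality stays the same.
Bb°7: root Bb down a perfect fifth → Eb, giving Eb°7.
Gmaj: root G down a perfect fifth → C, giving Cmaj.
Bmaj: root B down a perfect fifth → E, giving Emaj.
C6: root C down a perfect fifth → F, giving F6.
Amin: root A down a perfect fifth → D, giving Dmin.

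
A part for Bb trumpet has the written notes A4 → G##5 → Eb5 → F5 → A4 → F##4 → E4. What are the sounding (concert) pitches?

Written C4 on the Bb trumpet sounds as Bb3, a major second lower; apply that shift to every note.
A4 gives G4
G##5 gives F##5
Eb5 gives Db5
F5 gives Eb5
A4 gives G4
F##4 gives E#4
E4 gives D4

G4 F##5 Db5 Eb5 G4 E#4 D4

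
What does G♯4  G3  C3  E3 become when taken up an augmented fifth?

G#4 up an augmented fifth is D##5.
G3: a fifth up reaches D, and 8 semitones makes it D#4.
C3 up an augmented fifth is G#3.
E3 up an augmented fifth is B#3.

D##5 D#4 G#3 B#3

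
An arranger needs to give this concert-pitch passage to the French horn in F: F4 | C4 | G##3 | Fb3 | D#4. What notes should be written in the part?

C5 G4 D##4 Cb4 A#4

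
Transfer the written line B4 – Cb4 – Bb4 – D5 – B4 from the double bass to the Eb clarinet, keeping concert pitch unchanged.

G#3 Ab2 G3 B3 G#3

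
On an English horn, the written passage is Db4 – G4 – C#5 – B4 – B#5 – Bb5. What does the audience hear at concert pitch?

Gb3 C4 F#4 E4 E#5 Eb5

The English horn sounds a perfect fifth below written, so transpose each written note down a perfect fifth.
Db4 gives Gb3
G4 gives C4
C#5 gives F#4
B4 gives E4
B#5 gives E#5
Bb5 gives Eb5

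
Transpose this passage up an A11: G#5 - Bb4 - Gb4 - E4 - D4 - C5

G#5 up an augmented eleventh is C##7.
Bb4 up an augmented eleventh is E6.
Gb4: an eleventh up reaches C, and 18 semitones makes it C6.
E4: an eleventh up reaches A, and 18 semitones makes it A#5.
An augmented eleventh up from D4 gives G#5.
C5 up an augmented eleventh is F#6.

C##7 E6 C6 A#5 G#5 F#6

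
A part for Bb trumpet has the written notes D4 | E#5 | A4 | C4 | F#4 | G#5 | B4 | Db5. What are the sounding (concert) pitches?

C4 D#5 G4 Bb3 E4 F#5 A4 Cb5

The Bb trumpet sounds a major second below written, so transpose each written note down a major second.
D4 to C4
E#5 to D#5
A4 to G4
C4 to Bb3
F#4 to E4
G#5 to F#5
B4 to A4
Db5 to Cb5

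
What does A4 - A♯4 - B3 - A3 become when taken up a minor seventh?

A4 → G5
A#4 → G#5
B3 → A4
A3 → G4

G5 G#5 A4 G4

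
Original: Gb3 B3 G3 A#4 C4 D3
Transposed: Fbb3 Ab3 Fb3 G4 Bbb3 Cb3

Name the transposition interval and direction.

down an augmented second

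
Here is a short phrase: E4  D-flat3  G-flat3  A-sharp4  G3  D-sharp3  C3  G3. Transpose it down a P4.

B3 Ab2 Db3 E#4 D3 A#2 G2 D3

E4 gives B3
Db3 gives Ab2
Gb3 gives Db3
A#4 gives E#4
G3 gives D3
D#3 gives A#2
C3 gives G2
G3 gives D3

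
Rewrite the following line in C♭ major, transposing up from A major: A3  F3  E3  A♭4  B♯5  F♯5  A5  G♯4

From A up to C♭ is a diminished third; apply that to each pitch.
A3 → Cb4
F3 → Abb3
E3 → Gb3
Ab4 → Cbb5
B#5 → D6
F#5 → Ab5
A5 → Cb6
G#4 → Bb4

Cb4 Abb3 Gb3 Cbb5 D6 Ab5 Cb6 Bb4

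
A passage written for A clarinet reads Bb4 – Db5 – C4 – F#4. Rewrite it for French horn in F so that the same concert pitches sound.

D5 F5 E4 A#4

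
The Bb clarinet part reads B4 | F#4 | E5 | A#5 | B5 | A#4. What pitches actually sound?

Written C4 on the Bb clarinet sounds as Bb3, a major second lower; apply that shift to every note.
B4 → A4
F#4 → E4
E5 → D5
A#5 → G#5
B5 → A5
A#4 → G#4

A4 E4 D5 G#5 A5 G#4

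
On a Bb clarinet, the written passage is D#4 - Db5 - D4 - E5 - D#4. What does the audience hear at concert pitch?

C#4 Cb5 C4 D5 C#4

The Bb clarinet sounds a major second below written, so transpose each written note down a major second.
D#4 -> C#4
Db5 -> Cb5
D4 -> C4
E5 -> D5
D#4 -> C#4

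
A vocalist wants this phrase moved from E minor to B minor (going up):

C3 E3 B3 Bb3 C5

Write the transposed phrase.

E minor to B minor up is a perfect fifth, so every note moves up by that interval.
C3 → G3
E3 → B3
B3 → F#4
Bb3 → F4
C5 → G5

G3 B3 F#4 F4 G5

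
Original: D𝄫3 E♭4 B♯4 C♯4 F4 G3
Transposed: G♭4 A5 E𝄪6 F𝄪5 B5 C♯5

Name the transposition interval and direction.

up an augmented eleventh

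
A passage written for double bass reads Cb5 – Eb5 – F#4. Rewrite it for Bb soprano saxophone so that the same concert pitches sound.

Db4 F4 G#3

First find concert pitch: the double bass sounds a perfect octave below written, so Cb5 Eb5 F#4 sounds Cb4 Eb4 F#3.
Then write for Bb soprano saxophone: it sounds a major second below written, so the part must be a major second above concert.
Cb4 → Db4
Eb4 → F4
F#3 → G#3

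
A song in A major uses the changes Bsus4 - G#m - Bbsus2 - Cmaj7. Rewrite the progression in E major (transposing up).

A major up to E major is a perfect fifth; each chord root moves by that interval while the quality stays the same.
Bsus4: root B up a perfect fifth → F#, giving F#sus4.
G#m: root G# up a perfect fifth → D#, giving D#m.
Bbsus2: root Bb up a perfect fifth → F, giving Fsus2.
Cmaj7: root C up a perfect fifth → G, giving Gmaj7.

F#sus4 D#m Fsus2 Gmaj7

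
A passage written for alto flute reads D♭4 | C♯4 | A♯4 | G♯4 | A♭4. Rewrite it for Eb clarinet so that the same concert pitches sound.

First find concert pitch: the alto flute sounds a perfect fourth below written, so D♭4 C♯4 A♯4 G♯4 A♭4 sounds Ab3 G#3 E#4 D#4 Eb4.
Then write for Eb clarinet: it sounds a minor third above written, so the part must be a minor third below concert.
Ab3 → F3
G#3 → E#3
E#4 → C##4
D#4 → B#3
Eb4 → C4

F3 E#3 C##4 B#3 C4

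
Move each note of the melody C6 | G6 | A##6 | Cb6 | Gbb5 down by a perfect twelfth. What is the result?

F4 C5 D##5 Fb4 Cbb4

C6 to F4
G6 to C5
A##6 to D##5
Cb6 to Fb4
Gbb5 to Cbb4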